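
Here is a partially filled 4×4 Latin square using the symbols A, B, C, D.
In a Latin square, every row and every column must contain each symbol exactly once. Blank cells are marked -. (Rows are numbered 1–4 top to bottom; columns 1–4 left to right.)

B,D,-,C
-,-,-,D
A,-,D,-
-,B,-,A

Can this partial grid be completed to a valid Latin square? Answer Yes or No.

No row or column among the givens repeats a symbol, and propagating forced cells runs into no contradiction.
One valid completion exists (for instance, B D A C / C A B D / A C D B / D B C A).

Yes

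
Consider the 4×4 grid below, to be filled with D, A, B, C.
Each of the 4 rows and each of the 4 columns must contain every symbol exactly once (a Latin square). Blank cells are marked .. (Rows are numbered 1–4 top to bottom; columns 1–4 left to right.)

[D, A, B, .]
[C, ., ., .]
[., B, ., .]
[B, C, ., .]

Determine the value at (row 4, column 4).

Row 1, column 4: row 1 has {D, A, B} and column 4 has {}, leaving only C.
Row 2, column 2: row 2 has {C} and column 2 has {A, B, C}, leaving only D.
Row 2, column 3: row 2 has {D, C} and column 3 has {B}, leaving only A.
Row 2, column 4: row 2 has {D, A, C} and column 4 has {C}, leaving only B.
Row 3, column 1: row 3 has {B} and column 1 has {D, B, C}, leaving only A.
Row 3, column 4: row 3 has {A, B} and column 4 has {B, C}, leaving only D.
Row 4 already has {B, C} and column 4 already has {D, B, C}, so row 4, column 4 must be A.

A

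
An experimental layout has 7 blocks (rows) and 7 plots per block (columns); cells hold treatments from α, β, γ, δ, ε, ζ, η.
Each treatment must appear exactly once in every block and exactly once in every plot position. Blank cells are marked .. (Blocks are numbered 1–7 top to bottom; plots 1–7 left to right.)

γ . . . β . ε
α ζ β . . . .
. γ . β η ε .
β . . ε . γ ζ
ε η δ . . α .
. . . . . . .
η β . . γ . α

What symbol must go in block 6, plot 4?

Block 3, plot 7: block 3 has {β, γ, ε, η} and plot 7 has {α, ε, ζ}, leaving only δ.
Block 3, plot 1: block 3 has {β, γ, δ, ε, η} and plot 1 has {α, β, γ, ε, η}, leaving only ζ.
Block 3, plot 3: block 3 has {β, γ, δ, ε, ζ, η} and plot 3 has {β, δ}, leaving only α.
Block 4, plot 3: block 4 has {β, γ, ε, ζ} and plot 3 has {α, β, δ}, leaving only η.
Block 1, plot 3: block 1 has {β, γ, ε} and plot 3 has {α, β, δ, η}, leaving only ζ.
Block 5, plot 5: block 5 has {α, δ, ε, η} and plot 5 has {β, γ, η}, leaving only ζ.
Block 5, plot 4: block 5 has {α, δ, ε, ζ, η} and plot 4 has {β, ε}, leaving only γ.
Block 5, plot 7: block 5 has {α, γ, δ, ε, ζ, η} and plot 7 has {α, δ, ε, ζ}, leaving only β.
Block 6, plot 1: block 6 has {} and plot 1 has {α, β, γ, ε, ζ, η}, leaving only δ.
Block 7, plot 3: block 7 has {α, β, γ, η} and plot 3 has {α, β, δ, ζ, η}, leaving only ε.
Block 6, plot 3: block 6 has {δ} and plot 3 has {α, β, δ, ε, ζ, η}, leaving only γ.
Block 6, plot 7: block 6 has {γ, δ} and plot 7 has {α, β, δ, ε, ζ}, leaving only η.
Block 2, plot 7: block 2 has {α, β, ζ} and plot 7 has {α, β, δ, ε, ζ, η}, leaving only γ.
Block 6, plot 4 is narrowed to {α, ζ}.
If it were α, then block 6, plot 5 would be left with no valid symbol.
So block 6, plot 4 must be ζ.

ζ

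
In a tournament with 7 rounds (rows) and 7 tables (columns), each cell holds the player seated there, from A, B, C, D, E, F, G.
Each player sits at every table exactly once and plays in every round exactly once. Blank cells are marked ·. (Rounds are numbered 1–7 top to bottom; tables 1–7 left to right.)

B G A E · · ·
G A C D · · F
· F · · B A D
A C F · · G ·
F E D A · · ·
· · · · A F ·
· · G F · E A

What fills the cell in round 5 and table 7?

Round 1, table 7: round 1 has {A, B, E, G} and table 7 has {A, D, F}, leaving only C.
Round 1, table 6: round 1 has {A, B, C, E, G} and table 6 has {A, E, F, G}, leaving only D.
Round 1, table 5: round 1 has {A, B, C, D, E, G} and table 5 has {A, B}, leaving only F.
Round 2, table 5: round 2 has {A, C, D, F, G} and table 5 has {A, B, F}, leaving only E.
Round 2, table 6: round 2 has {A, C, D, E, F, G} and table 6 has {A, D, E, F, G}, leaving only B.
Round 3, table 3: round 3 has {A, B, D, F} and table 3 has {A, C, D, F, G}, leaving only E.
Round 3, table 1: round 3 has {A, B, D, E, F} and table 1 has {A, B, F, G}, leaving only C.
Round 3, table 4: round 3 has {A, B, C, D, E, F} and table 4 has {A, D, E, F}, leaving only G.
Round 4, table 4: round 4 has {A, C, F, G} and table 4 has {A, D, E, F, G}, leaving only B.
Round 4, table 5: round 4 has {A, B, C, F, G} and table 5 has {A, B, E, F}, leaving only D.
Round 4, table 7: round 4 has {A, B, C, D, F, G} and table 7 has {A, C, D, F}, leaving only E.
Round 5, table 6: round 5 has {A, D, E, F} and table 6 has {A, B, D, E, F, G}, leaving only C.
Round 5, table 5: round 5 has {A, C, D, E, F} and table 5 has {A, B, D, E, F}, leaving only G.
Round 5 already has {A, C, D, E, F, G} and table 7 already has {A, C, D, E, F}, so round 5, table 7 must be B.

B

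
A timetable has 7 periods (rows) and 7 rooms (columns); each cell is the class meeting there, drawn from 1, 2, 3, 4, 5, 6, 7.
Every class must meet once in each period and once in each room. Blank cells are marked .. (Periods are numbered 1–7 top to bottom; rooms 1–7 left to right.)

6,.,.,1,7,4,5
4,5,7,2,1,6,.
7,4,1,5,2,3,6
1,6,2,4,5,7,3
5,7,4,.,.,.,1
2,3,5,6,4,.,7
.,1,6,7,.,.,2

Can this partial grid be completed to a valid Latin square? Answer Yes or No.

Period 2, room 7: period 2 together with room 7 already contain {1, 2, 3, 4, 5, 6, 7} — every symbol — so nothing can go there. The grid has no valid completion.

No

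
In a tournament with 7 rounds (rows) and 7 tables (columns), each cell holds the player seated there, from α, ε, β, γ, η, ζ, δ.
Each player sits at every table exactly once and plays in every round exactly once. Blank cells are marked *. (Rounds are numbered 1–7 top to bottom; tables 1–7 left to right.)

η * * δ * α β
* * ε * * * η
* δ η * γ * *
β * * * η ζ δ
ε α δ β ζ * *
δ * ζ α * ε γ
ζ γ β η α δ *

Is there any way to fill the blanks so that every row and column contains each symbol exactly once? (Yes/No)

Round 5, table 7: round 5 together with table 7 already contain {α, ε, β, γ, η, ζ, δ} — every symbol — so nothing can go there. The grid has no valid completion.

No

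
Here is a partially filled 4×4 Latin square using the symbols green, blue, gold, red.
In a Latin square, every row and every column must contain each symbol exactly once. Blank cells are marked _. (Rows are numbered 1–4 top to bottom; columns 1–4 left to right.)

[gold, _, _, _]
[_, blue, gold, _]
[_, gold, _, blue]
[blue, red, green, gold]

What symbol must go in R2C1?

red

Row 1, column 2: row 1 has {gold} and column 2 has {blue, gold, red}, leaving only green.
Row 1, column 4: row 1 has {green, gold} and column 4 has {blue, gold}, leaving only red.
Row 1, column 3: row 1 has {green, gold, red} and column 3 has {green, gold}, leaving only blue.
Row 2, column 4: row 2 has {blue, gold} and column 4 has {blue, gold, red}, leaving only green.
Row 2 already has {green, blue, gold} and column 1 already has {blue, gold}, so row 2, column 1 must be red.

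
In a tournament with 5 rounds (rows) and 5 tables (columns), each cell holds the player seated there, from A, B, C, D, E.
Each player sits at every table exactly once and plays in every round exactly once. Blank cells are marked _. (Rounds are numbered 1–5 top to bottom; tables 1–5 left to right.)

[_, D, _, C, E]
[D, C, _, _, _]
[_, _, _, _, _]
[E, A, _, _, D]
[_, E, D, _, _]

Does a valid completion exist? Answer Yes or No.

Yes

No round or table among the givens repeats a symbol, and propagating forced cells runs into no contradiction.
One valid completion exists (for instance, A D B C E / D C A E B / C B E D A / E A C B D / B E D A C).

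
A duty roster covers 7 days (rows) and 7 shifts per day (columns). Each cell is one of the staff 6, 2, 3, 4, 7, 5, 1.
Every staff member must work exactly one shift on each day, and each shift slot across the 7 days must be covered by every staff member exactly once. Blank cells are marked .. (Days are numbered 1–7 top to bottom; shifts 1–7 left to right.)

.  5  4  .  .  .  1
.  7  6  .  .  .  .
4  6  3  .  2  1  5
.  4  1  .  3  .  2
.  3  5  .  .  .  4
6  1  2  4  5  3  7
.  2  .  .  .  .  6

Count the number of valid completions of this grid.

14

Day 1, shift 1: eliminating its day and shift leaves {2, 3, 7}.
Day 1, shift 4: eliminating its day and shift leaves {6, 2, 3, 7}.
Day 1, shift 5: eliminating its day and shift leaves {6, 7}.
Day 1, shift 6: eliminating its day and shift leaves {6, 2, 7}.
Day 2, shift 1: eliminating its day and shift leaves {2, 3, 5, 1}.
Day 2, shift 4: eliminating its day and shift leaves {2, 3, 5, 1}.
Day 2, shift 5: eliminating its day and shift leaves {4, 1}.
Day 2, shift 6: eliminating its day and shift leaves {2, 4, 5}.
Day 2, shift 7: eliminating its day and shift leaves {3}.
Day 3, shift 4: eliminating its day and shift leaves {7}.
Day 4, shift 1: eliminating its day and shift leaves {7, 5}.
Day 4, shift 4: eliminating its day and shift leaves {6, 7, 5}.
Day 4, shift 6: eliminating its day and shift leaves {6, 7, 5}.
Day 5, shift 1: eliminating its day and shift leaves {2, 7, 1}.
Day 5, shift 4: eliminating its day and shift leaves {6, 2, 7, 1}.
Day 5, shift 5: eliminating its day and shift leaves {6, 7, 1}.
Day 5, shift 6: eliminating its day and shift leaves {6, 2, 7}.
Day 7, shift 1: eliminating its day and shift leaves {3, 7, 5, 1}.
Day 7, shift 3: eliminating its day and shift leaves {7}.
Day 7, shift 4: eliminating its day and shift leaves {3, 7, 5, 1}.
Day 7, shift 5: eliminating its day and shift leaves {4, 7, 1}.
Day 7, shift 6: eliminating its day and shift leaves {4, 7, 5}.
Enumerating the assignments across these blanks that avoid any day or shift repeat gives 14 completions.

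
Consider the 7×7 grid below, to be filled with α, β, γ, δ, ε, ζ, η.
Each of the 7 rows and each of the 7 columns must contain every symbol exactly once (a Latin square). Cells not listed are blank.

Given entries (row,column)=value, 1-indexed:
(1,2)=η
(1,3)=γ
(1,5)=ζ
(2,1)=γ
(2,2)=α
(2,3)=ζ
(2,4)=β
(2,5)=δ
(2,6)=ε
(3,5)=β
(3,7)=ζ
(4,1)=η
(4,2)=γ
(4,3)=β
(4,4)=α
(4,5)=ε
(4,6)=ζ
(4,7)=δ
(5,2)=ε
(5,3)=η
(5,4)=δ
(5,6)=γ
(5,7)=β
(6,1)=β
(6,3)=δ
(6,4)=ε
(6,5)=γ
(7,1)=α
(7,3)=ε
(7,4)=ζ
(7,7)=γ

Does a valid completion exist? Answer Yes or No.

Row 1, column 4: row 1 together with column 4 already contain {α, β, γ, δ, ε, ζ, η} — every symbol — so nothing can go there. The grid has no valid completion.

No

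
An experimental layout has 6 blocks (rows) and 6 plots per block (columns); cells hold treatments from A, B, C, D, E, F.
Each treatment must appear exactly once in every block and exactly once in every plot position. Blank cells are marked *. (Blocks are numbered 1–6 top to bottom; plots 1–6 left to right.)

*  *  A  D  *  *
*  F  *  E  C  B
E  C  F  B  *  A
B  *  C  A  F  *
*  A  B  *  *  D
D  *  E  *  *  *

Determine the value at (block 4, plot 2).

D

Block 2, plot 1: block 2 has {B, C, E, F} and plot 1 has {B, D, E}, leaving only A.
Block 2, plot 3: block 2 has {A, B, C, E, F} and plot 3 has {A, B, C, E, F}, leaving only D.
Block 3, plot 5: block 3 has {A, B, C, E, F} and plot 5 has {C, F}, leaving only D.
Block 4, plot 6: block 4 has {A, B, C, F} and plot 6 has {A, B, D}, leaving only E.
Block 4 already has {A, B, C, E, F} and plot 2 already has {A, C, F}, so block 4, plot 2 must be D.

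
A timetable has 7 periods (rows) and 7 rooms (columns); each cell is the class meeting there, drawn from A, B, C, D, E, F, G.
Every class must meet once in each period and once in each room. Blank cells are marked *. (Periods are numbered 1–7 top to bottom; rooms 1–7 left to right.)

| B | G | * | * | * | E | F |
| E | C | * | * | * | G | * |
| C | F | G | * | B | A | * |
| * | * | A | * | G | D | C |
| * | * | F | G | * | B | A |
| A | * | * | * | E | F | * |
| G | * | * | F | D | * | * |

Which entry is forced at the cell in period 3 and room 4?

Period 4, room 1: period 4 has {A, C, D, G} and room 1 has {A, B, C, E, G}, leaving only F.
Period 5, room 1: period 5 has {A, B, F, G} and room 1 has {A, B, C, E, F, G}, leaving only D.
Period 5, room 2: period 5 has {A, B, D, F, G} and room 2 has {C, F, G}, leaving only E.
Period 4, room 2: period 4 has {A, C, D, F, G} and room 2 has {C, E, F, G}, leaving only B.
Period 4, room 4: period 4 has {A, B, C, D, F, G} and room 4 has {F, G}, leaving only E.
Period 3 already has {A, B, C, F, G} and room 4 already has {E, F, G}, so period 3, room 4 must be D.

D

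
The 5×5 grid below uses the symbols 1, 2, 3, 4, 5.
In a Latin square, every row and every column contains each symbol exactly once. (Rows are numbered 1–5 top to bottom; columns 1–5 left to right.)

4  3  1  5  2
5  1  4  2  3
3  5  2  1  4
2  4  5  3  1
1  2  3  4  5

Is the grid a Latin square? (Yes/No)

Yes

Each row is a permutation of the 5 symbols, and so is each column.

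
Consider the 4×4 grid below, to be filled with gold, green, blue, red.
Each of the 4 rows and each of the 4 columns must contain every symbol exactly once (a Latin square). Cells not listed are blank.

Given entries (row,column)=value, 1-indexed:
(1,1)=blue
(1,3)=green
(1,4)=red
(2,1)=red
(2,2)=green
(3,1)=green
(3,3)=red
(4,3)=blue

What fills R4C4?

Row 1, column 2: row 1 has {green, blue, red} and column 2 has {green}, leaving only gold.
Row 2, column 3: row 2 has {green, red} and column 3 has {green, blue, red}, leaving only gold.
Row 2, column 4: row 2 has {gold, green, red} and column 4 has {red}, leaving only blue.
Row 3, column 2: row 3 has {green, red} and column 2 has {gold, green}, leaving only blue.
Row 3, column 4: row 3 has {green, blue, red} and column 4 has {blue, red}, leaving only gold.
Row 4 already has {blue} and column 4 already has {gold, blue, red}, so row 4, column 4 must be green.

green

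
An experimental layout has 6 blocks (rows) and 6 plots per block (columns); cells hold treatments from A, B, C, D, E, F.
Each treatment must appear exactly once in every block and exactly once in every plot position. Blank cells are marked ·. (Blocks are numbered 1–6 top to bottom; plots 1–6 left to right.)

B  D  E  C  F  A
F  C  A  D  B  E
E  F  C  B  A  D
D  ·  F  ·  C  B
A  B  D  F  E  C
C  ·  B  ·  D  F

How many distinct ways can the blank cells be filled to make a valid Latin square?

Block 4, plot 2: eliminating its block and plot leaves {A, E}.
Block 4, plot 4: eliminating its block and plot leaves {A, E}.
Block 6, plot 2: eliminating its block and plot leaves {A, E}.
Block 6, plot 4: eliminating its block and plot leaves {A, E}.
Enumerating the assignments across these blanks that avoid any block or plot repeat gives 2 completions.

2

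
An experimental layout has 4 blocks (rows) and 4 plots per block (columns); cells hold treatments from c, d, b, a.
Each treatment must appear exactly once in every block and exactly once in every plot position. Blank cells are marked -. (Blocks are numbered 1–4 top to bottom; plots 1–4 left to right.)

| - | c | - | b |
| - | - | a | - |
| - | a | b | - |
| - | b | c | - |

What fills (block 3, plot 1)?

Block 1, plot 3: block 1 has {c, b} and plot 3 has {c, b, a}, leaving only d.
Block 1, plot 1: block 1 has {c, d, b} and plot 1 has {}, leaving only a.
Block 2, plot 2: block 2 has {a} and plot 2 has {c, b, a}, leaving only d.
Block 2, plot 4: block 2 has {d, a} and plot 4 has {b}, leaving only c.
Block 2, plot 1: block 2 has {c, d, a} and plot 1 has {a}, leaving only b.
Block 3, plot 4: block 3 has {b, a} and plot 4 has {c, b}, leaving only d.
Block 3 already has {d, b, a} and plot 1 already has {b, a}, so block 3, plot 1 must be c.

c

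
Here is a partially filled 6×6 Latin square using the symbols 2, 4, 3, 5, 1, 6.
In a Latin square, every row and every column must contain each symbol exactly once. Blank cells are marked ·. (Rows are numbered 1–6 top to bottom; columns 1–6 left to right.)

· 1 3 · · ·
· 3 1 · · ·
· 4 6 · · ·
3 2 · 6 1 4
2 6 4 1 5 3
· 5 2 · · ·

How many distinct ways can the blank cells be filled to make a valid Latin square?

20

Row 1, column 1: eliminating its row and column leaves {4, 5, 6}.
Row 1, column 4: eliminating its row and column leaves {2, 4, 5}.
Row 1, column 5: eliminating its row and column leaves {2, 4, 6}.
Row 1, column 6: eliminating its row and column leaves {2, 5, 6}.
Row 2, column 1: eliminating its row and column leaves {4, 5, 6}.
Row 2, column 4: eliminating its row and column leaves {2, 4, 5}.
Row 2, column 5: eliminating its row and column leaves {2, 4, 6}.
Row 2, column 6: eliminating its row and column leaves {2, 5, 6}.
Row 3, column 1: eliminating its row and column leaves {5, 1}.
Row 3, column 4: eliminating its row and column leaves {2, 3, 5}.
Row 3, column 5: eliminating its row and column leaves {2, 3}.
Row 3, column 6: eliminating its row and column leaves {2, 5, 1}.
Row 4, column 3: eliminating its row and column leaves {5}.
Row 6, column 1: eliminating its row and column leaves {4, 1, 6}.
Row 6, column 4: eliminating its row and column leaves {4, 3}.
Row 6, column 5: eliminating its row and column leaves {4, 3, 6}.
Row 6, column 6: eliminating its row and column leaves {1, 6}.
Enumerating the assignments across these blanks that avoid any row or column repeat gives 20 completions.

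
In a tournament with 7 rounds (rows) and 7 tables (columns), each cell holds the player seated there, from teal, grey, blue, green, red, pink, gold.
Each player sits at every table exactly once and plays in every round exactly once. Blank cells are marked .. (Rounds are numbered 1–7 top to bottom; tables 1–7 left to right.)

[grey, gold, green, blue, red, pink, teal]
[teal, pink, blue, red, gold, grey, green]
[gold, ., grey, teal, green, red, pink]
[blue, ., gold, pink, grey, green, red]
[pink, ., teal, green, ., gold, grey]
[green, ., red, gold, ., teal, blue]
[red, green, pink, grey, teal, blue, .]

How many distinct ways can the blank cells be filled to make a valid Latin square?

Round 3, table 2: eliminating its round and table leaves {blue}.
Round 4, table 2: eliminating its round and table leaves {teal}.
Round 5, table 2: eliminating its round and table leaves {blue, red}.
Round 5, table 5: eliminating its round and table leaves {blue}.
Round 6, table 2: eliminating its round and table leaves {grey}.
Round 6, table 5: eliminating its round and table leaves {pink}.
Round 7, table 7: eliminating its round and table leaves {gold}.
Only one assignment across all blanks avoids any round or table repeat, giving 1 completion.

1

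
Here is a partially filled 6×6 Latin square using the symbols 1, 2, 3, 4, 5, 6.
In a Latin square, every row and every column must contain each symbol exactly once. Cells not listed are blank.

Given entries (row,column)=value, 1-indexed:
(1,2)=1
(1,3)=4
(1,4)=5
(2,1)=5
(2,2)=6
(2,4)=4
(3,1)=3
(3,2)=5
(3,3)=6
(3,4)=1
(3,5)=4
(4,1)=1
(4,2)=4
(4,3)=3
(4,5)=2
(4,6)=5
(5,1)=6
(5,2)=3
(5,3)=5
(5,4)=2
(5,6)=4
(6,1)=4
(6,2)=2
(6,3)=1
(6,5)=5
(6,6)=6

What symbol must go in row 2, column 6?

Row 1, column 1: row 1 has {1, 4, 5} and column 1 has {1, 3, 4, 5, 6}, leaving only 2.
Row 1, column 6: row 1 has {1, 2, 4, 5} and column 6 has {4, 5, 6}, leaving only 3.
Row 1, column 5: row 1 has {1, 2, 3, 4, 5} and column 5 has {2, 4, 5}, leaving only 6.
Row 2, column 3: row 2 has {4, 5, 6} and column 3 has {1, 3, 4, 5, 6}, leaving only 2.
Row 2 already has {2, 4, 5, 6} and column 6 already has {3, 4, 5, 6}, so row 2, column 6 must be 1.

1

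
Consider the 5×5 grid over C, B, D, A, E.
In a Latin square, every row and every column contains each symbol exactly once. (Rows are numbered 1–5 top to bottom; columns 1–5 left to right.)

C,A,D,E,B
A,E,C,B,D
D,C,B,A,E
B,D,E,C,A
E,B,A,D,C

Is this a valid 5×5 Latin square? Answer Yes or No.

Each row is a permutation of the 5 symbols, and so is each column.

Yes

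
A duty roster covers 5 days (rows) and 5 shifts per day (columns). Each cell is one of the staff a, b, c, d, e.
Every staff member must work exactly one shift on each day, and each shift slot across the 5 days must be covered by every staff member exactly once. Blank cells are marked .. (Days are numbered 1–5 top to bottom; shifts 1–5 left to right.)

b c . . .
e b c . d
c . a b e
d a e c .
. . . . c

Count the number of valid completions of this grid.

1

Day 1, shift 3: eliminating its day and shift leaves {d}.
Day 1, shift 4: eliminating its day and shift leaves {a, d, e}.
Day 1, shift 5: eliminating its day and shift leaves {a}.
Day 2, shift 4: eliminating its day and shift leaves {a}.
Day 3, shift 2: eliminating its day and shift leaves {d}.
Day 4, shift 5: eliminating its day and shift leaves {b}.
Day 5, shift 1: eliminating its day and shift leaves {a}.
Day 5, shift 2: eliminating its day and shift leaves {d, e}.
Day 5, shift 3: eliminating its day and shift leaves {b, d}.
Day 5, shift 4: eliminating its day and shift leaves {a, d, e}.
Only one assignment across all blanks avoids any day or shift repeat, giving 1 completion.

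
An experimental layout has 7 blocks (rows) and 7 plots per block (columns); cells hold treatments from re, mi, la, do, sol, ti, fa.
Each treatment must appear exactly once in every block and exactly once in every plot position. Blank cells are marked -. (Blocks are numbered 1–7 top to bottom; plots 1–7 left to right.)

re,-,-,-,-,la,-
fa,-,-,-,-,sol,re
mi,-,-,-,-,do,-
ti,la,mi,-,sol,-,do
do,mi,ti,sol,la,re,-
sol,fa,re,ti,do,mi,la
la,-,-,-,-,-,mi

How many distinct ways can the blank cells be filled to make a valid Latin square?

Block 1, plot 2: eliminating its block and plot leaves {do, sol, ti}.
Block 1, plot 3: eliminating its block and plot leaves {do, sol, fa}.
Block 1, plot 4: eliminating its block and plot leaves {mi, do, fa}.
Block 1, plot 5: eliminating its block and plot leaves {mi, ti, fa}.
Block 1, plot 7: eliminating its block and plot leaves {sol, ti, fa}.
Block 2, plot 2: eliminating its block and plot leaves {do, ti}.
Block 2, plot 3: eliminating its block and plot leaves {la, do}.
Block 2, plot 4: eliminating its block and plot leaves {mi, la, do}.
Block 2, plot 5: eliminating its block and plot leaves {mi, ti}.
Block 3, plot 2: eliminating its block and plot leaves {re, sol, ti}.
Block 3, plot 3: eliminating its block and plot leaves {la, sol, fa}.
Block 3, plot 4: eliminating its block and plot leaves {re, la, fa}.
Block 3, plot 5: eliminating its block and plot leaves {re, ti, fa}.
Block 3, plot 7: eliminating its block and plot leaves {sol, ti, fa}.
Block 4, plot 4: eliminating its block and plot leaves {re, fa}.
Block 4, plot 6: eliminating its block and plot leaves {fa}.
Block 5, plot 7: eliminating its block and plot leaves {fa}.
Block 7, plot 2: eliminating its block and plot leaves {re, do, sol, ti}.
Block 7, plot 3: eliminating its block and plot leaves {do, sol, fa}.
Block 7, plot 4: eliminating its block and plot leaves {re, do, fa}.
Block 7, plot 5: eliminating its block and plot leaves {re, ti, fa}.
Block 7, plot 6: eliminating its block and plot leaves {ti, fa}.
Enumerating the assignments across these blanks that avoid any block or plot repeat gives 9 completions.

9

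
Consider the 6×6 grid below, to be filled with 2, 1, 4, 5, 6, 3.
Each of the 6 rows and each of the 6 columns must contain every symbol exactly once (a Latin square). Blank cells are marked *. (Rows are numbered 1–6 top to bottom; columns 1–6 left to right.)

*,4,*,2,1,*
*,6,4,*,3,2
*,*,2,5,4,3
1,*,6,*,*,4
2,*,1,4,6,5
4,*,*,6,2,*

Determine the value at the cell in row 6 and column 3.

3

Row 1, column 6: row 1 has {2, 1, 4} and column 6 has {2, 4, 5, 3}, leaving only 6.
Row 2, column 1: row 2 has {2, 4, 6, 3} and column 1 has {2, 1, 4}, leaving only 5.
Row 1, column 1: row 1 has {2, 1, 4, 6} and column 1 has {2, 1, 4, 5}, leaving only 3.
Row 1, column 3: row 1 has {2, 1, 4, 6, 3} and column 3 has {2, 1, 4, 6}, leaving only 5.
Row 6 already has {2, 4, 6} and column 3 already has {2, 1, 4, 5, 6}, so row 6, column 3 must be 3.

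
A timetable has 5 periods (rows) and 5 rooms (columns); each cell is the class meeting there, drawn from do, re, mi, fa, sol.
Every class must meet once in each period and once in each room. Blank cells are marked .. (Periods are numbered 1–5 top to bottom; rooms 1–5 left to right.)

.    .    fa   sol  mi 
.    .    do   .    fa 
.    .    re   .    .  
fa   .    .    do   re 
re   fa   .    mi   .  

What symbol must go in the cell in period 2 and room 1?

Period 1, room 1: period 1 has {mi, fa, sol} and room 1 has {re, fa}, leaving only do.
Period 1, room 2: period 1 has {do, mi, fa, sol} and room 2 has {fa}, leaving only re.
Period 2, room 4: period 2 has {do, fa} and room 4 has {do, mi, sol}, leaving only re.
Period 3, room 4: period 3 has {re} and room 4 has {do, re, mi, sol}, leaving only fa.
Period 5, room 3: period 5 has {re, mi, fa} and room 3 has {do, re, fa}, leaving only sol.
Period 4, room 3: period 4 has {do, re, fa} and room 3 has {do, re, fa, sol}, leaving only mi.
Period 4, room 2: period 4 has {do, re, mi, fa} and room 2 has {re, fa}, leaving only sol.
Period 2, room 2: period 2 has {do, re, fa} and room 2 has {re, fa, sol}, leaving only mi.
Period 2 already has {do, re, mi, fa} and room 1 already has {do, re, fa}, so period 2, room 1 must be sol.

sol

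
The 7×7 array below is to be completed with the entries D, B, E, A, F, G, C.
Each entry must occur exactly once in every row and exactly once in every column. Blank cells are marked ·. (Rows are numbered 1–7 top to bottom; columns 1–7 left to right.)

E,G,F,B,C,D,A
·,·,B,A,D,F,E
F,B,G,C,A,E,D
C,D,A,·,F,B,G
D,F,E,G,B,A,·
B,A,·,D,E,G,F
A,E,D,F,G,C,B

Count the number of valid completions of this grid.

Row 2, column 1: eliminating its row and column leaves {G}.
Row 2, column 2: eliminating its row and column leaves {C}.
Row 4, column 4: eliminating its row and column leaves {E}.
Row 5, column 7: eliminating its row and column leaves {C}.
Row 6, column 3: eliminating its row and column leaves {C}.
Only one assignment across all blanks avoids any row or column repeat, giving 1 completion.

1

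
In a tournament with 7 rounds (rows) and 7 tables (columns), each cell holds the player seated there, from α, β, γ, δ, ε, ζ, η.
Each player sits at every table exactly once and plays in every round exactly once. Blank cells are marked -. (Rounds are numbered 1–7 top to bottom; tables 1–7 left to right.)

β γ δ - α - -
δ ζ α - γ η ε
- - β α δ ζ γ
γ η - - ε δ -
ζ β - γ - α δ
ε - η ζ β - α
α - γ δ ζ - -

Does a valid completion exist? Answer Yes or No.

No

Round 1, table 6: round 1 has {α, β, γ, δ} and table 6 has {α, δ, ζ, η}, so it must be ε.
Round 1, table 4: round 1 has {α, β, γ, δ, ε} and table 4 has {α, γ, δ, ζ}, so it must be η.
Round 1, table 7: round 1 has {α, β, γ, δ, ε, η} and table 7 has {α, γ, δ, ε}, so it must be ζ.
Round 2, table 4: round 2 has {α, γ, δ, ε, ζ, η} and table 4 has {α, γ, δ, ζ, η}, so it must be β.
Now round 4, table 4: round 4 together with table 4 already contain {α, β, γ, δ, ε, ζ, η} — every symbol — so nothing can go there. The grid has no valid completion.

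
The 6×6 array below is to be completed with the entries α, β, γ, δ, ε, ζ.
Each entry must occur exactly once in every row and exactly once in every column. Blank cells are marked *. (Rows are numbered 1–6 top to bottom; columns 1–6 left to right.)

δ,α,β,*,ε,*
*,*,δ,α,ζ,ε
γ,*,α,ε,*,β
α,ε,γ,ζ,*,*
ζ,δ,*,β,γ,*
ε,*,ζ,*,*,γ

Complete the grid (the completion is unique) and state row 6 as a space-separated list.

ε β ζ δ α γ

Row 6, column 2: row 6 has {γ, ε, ζ} and column 2 has {α, δ, ε}, leaving only β.
Row 6, column 4: row 6 has {β, γ, ε, ζ} and column 4 has {α, β, ε, ζ}, leaving only δ.
Row 6, column 5: row 6 has {β, γ, δ, ε, ζ} and column 5 has {γ, ε, ζ}, leaving only α.
So row 6 reads: ε β ζ δ α γ.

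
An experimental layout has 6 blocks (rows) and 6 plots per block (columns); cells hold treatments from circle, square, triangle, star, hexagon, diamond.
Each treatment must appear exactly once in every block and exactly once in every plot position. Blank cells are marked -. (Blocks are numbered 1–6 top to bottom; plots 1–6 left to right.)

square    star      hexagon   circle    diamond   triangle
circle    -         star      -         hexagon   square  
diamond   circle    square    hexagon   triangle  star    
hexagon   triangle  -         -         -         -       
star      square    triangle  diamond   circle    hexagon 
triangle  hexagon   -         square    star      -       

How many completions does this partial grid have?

Block 2, plot 2: eliminating its block and plot leaves {diamond}.
Block 2, plot 4: eliminating its block and plot leaves {triangle}.
Block 4, plot 3: eliminating its block and plot leaves {circle, diamond}.
Block 4, plot 4: eliminating its block and plot leaves {star}.
Block 4, plot 5: eliminating its block and plot leaves {square}.
Block 4, plot 6: eliminating its block and plot leaves {circle, diamond}.
Block 6, plot 3: eliminating its block and plot leaves {circle, diamond}.
Block 6, plot 6: eliminating its block and plot leaves {circle, diamond}.
Enumerating the assignments across these blanks that avoid any block or plot repeat gives 2 completions.

2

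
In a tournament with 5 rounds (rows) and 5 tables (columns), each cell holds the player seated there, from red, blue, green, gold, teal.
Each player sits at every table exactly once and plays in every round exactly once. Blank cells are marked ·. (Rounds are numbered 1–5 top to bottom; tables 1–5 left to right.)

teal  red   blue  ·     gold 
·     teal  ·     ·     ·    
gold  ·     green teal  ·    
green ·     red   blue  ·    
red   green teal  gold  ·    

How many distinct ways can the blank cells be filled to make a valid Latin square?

Round 1, table 4: eliminating its round and table leaves {green}.
Round 2, table 1: eliminating its round and table leaves {blue}.
Round 2, table 3: eliminating its round and table leaves {gold}.
Round 2, table 4: eliminating its round and table leaves {red, green}.
Round 2, table 5: eliminating its round and table leaves {red, blue, green}.
Round 3, table 2: eliminating its round and table leaves {blue}.
Round 3, table 5: eliminating its round and table leaves {red, blue}.
Round 4, table 2: eliminating its round and table leaves {gold}.
Round 4, table 5: eliminating its round and table leaves {teal}.
Round 5, table 5: eliminating its round and table leaves {blue}.
Only one assignment across all blanks avoids any round or table repeat, giving 1 completion.

1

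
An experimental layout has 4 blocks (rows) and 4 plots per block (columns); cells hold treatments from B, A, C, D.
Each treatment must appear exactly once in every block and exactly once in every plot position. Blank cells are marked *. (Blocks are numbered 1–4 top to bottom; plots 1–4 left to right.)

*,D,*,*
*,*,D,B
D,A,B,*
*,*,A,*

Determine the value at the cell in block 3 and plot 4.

C

Block 3 already has {B, A, D} and plot 4 already has {B}, so block 3, plot 4 must be C.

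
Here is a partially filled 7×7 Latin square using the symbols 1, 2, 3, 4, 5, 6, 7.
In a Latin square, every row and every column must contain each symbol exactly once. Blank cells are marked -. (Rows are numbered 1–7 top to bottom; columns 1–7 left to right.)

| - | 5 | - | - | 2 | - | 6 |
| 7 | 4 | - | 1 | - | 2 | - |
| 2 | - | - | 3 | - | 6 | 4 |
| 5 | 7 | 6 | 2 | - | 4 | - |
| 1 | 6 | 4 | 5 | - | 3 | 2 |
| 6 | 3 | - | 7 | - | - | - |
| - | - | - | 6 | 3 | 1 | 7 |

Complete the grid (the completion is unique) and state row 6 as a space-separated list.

6 3 2 7 4 5 1

Row 6, column 6: row 6 has {3, 6, 7} and column 6 has {1, 2, 3, 4, 6}, leaving only 5.
Row 6, column 7: row 6 has {3, 5, 6, 7} and column 7 has {2, 4, 6, 7}, leaving only 1.
Row 6, column 3: row 6 has {1, 3, 5, 6, 7} and column 3 has {4, 6}, leaving only 2.
Row 6, column 5: row 6 has {1, 2, 3, 5, 6, 7} and column 5 has {2, 3}, leaving only 4.
So row 6 reads: 6 3 2 7 4 5 1.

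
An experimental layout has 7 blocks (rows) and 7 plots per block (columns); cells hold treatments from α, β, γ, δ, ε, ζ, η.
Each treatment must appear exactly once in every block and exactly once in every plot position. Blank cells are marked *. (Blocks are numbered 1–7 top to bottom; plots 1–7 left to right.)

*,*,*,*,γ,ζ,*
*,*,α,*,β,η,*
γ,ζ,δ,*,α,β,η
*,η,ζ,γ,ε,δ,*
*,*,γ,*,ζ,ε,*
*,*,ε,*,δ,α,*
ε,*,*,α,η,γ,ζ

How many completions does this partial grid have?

7

Block 1, plot 1: eliminating its block and plot leaves {α, β, δ, η}.
Block 1, plot 2: eliminating its block and plot leaves {α, β, δ, ε}.
Block 1, plot 3: eliminating its block and plot leaves {β, η}.
Block 1, plot 4: eliminating its block and plot leaves {β, δ, ε, η}.
Block 1, plot 7: eliminating its block and plot leaves {α, β, δ, ε}.
Block 2, plot 1: eliminating its block and plot leaves {δ, ζ}.
Block 2, plot 2: eliminating its block and plot leaves {γ, δ, ε}.
Block 2, plot 4: eliminating its block and plot leaves {δ, ε, ζ}.
Block 2, plot 7: eliminating its block and plot leaves {γ, δ, ε}.
Block 3, plot 4: eliminating its block and plot leaves {ε}.
Block 4, plot 1: eliminating its block and plot leaves {α, β}.
Block 4, plot 7: eliminating its block and plot leaves {α, β}.
Block 5, plot 1: eliminating its block and plot leaves {α, β, δ, η}.
Block 5, plot 2: eliminating its block and plot leaves {α, β, δ}.
Block 5, plot 4: eliminating its block and plot leaves {β, δ, η}.
Block 5, plot 7: eliminating its block and plot leaves {α, β, δ}.
Block 6, plot 1: eliminating its block and plot leaves {β, ζ, η}.
Block 6, plot 2: eliminating its block and plot leaves {β, γ}.
Block 6, plot 4: eliminating its block and plot leaves {β, ζ, η}.
Block 6, plot 7: eliminating its block and plot leaves {β, γ}.
Block 7, plot 2: eliminating its block and plot leaves {β, δ}.
Block 7, plot 3: eliminating its block and plot leaves {β}.
Enumerating the assignments across these blanks that avoid any block or plot repeat gives 7 completions.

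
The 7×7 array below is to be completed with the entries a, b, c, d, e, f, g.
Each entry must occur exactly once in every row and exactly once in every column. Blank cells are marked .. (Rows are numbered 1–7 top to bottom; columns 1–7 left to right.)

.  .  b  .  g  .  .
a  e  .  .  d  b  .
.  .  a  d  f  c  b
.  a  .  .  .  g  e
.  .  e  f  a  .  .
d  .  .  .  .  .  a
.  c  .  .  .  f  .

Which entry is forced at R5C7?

Row 3, column 2: row 3 has {a, b, c, d, f} and column 2 has {a, c, e}, leaving only g.
Row 3, column 1: row 3 has {a, b, c, d, f, g} and column 1 has {a, d}, leaving only e.
Row 5, column 6: row 5 has {a, e, f} and column 6 has {b, c, f, g}, leaving only d.
Row 5, column 2: row 5 has {a, d, e, f} and column 2 has {a, c, e, g}, leaving only b.
Row 6, column 2: row 6 has {a, d} and column 2 has {a, b, c, e, g}, leaving only f.
Row 1, column 2: row 1 has {b, g} and column 2 has {a, b, c, e, f, g}, leaving only d.
Row 6, column 6: row 6 has {a, d, f} and column 6 has {b, c, d, f, g}, leaving only e.
Row 1, column 6: row 1 has {b, d, g} and column 6 has {b, c, d, e, f, g}, leaving only a.
Row 5, column 7 is narrowed to {c, g}.
If it were g, then row 4, column 5 would be left with no valid symbol.
So row 5, column 7 must be c.

c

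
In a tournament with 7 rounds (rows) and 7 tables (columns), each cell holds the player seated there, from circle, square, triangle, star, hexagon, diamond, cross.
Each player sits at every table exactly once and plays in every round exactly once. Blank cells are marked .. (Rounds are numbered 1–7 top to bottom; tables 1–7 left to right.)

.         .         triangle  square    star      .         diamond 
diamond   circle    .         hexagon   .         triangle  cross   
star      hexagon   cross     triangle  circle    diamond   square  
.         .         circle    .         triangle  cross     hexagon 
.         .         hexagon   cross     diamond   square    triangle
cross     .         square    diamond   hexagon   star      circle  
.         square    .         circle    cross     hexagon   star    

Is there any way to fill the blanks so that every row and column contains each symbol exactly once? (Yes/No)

Yes

No round or table among the givens repeats a symbol, and propagating forced cells runs into no contradiction.
One valid completion exists (for instance, hexagon cross triangle square star circle diamond / diamond circle star hexagon square triangle cross / star hexagon cross triangle circle diamond square / square diamond circle star triangle cross hexagon / circle star hexagon cross diamond square triangle / cross triangle square diamond hexagon star circle / triangle square diamond circle cross hexagon star).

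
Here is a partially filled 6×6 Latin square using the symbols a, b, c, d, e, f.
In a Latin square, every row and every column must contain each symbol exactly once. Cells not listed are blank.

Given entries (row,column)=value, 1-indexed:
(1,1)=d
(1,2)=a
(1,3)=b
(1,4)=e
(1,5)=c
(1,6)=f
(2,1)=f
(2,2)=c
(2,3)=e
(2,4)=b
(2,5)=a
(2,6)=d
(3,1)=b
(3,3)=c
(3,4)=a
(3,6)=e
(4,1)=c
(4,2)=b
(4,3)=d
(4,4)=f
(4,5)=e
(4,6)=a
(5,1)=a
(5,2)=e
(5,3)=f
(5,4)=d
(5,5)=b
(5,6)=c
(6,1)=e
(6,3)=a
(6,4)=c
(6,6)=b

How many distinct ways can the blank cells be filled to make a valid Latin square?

2

Row 3, column 2: eliminating its row and column leaves {d, f}.
Row 3, column 5: eliminating its row and column leaves {d, f}.
Row 6, column 2: eliminating its row and column leaves {d, f}.
Row 6, column 5: eliminating its row and column leaves {d, f}.
Enumerating the assignments across these blanks that avoid any row or column repeat gives 2 completions.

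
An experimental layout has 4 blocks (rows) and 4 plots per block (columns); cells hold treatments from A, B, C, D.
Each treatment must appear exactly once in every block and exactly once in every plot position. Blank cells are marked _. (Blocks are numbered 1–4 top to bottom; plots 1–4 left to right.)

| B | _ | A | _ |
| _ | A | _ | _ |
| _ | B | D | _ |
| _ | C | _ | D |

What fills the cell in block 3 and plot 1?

Block 1, plot 2: block 1 has {A, B} and plot 2 has {A, B, C}, leaving only D.
Block 1, plot 4: block 1 has {A, B, D} and plot 4 has {D}, leaving only C.
Block 2, plot 4: block 2 has {A} and plot 4 has {C, D}, leaving only B.
Block 2, plot 3: block 2 has {A, B} and plot 3 has {A, D}, leaving only C.
Block 2, plot 1: block 2 has {A, B, C} and plot 1 has {B}, leaving only D.
Block 3, plot 4: block 3 has {B, D} and plot 4 has {B, C, D}, leaving only A.
Block 3 already has {A, B, D} and plot 1 already has {B, D}, so block 3, plot 1 must be C.

C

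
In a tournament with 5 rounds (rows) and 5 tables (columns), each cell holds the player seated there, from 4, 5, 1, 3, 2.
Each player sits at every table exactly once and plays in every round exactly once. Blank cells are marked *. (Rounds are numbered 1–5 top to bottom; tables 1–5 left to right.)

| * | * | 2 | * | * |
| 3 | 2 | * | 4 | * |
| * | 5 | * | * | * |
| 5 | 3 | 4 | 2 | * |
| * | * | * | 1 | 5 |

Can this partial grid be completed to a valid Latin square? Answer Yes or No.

No

Round 2, table 5: round 2 has {4, 3, 2} and table 5 has {5}, so it must be 1.
Now round 4, table 5: round 4 together with table 5 already contain {4, 5, 1, 3, 2} — every symbol — so nothing can go there. The grid has no valid completion.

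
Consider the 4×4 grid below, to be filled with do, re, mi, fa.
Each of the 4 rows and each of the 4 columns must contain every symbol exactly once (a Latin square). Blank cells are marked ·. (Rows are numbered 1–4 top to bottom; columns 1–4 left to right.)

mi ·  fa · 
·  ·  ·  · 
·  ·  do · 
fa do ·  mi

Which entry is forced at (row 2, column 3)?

Row 1, column 2: row 1 has {mi, fa} and column 2 has {do}, leaving only re.
Row 1, column 4: row 1 has {re, mi, fa} and column 4 has {mi}, leaving only do.
Row 3, column 1: row 3 has {do} and column 1 has {mi, fa}, leaving only re.
Row 2, column 1: row 2 has {} and column 1 has {re, mi, fa}, leaving only do.
Row 3, column 4: row 3 has {do, re} and column 4 has {do, mi}, leaving only fa.
Row 2, column 4: row 2 has {do} and column 4 has {do, mi, fa}, leaving only re.
Row 2 already has {do, re} and column 3 already has {do, fa}, so row 2, column 3 must be mi.

mi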